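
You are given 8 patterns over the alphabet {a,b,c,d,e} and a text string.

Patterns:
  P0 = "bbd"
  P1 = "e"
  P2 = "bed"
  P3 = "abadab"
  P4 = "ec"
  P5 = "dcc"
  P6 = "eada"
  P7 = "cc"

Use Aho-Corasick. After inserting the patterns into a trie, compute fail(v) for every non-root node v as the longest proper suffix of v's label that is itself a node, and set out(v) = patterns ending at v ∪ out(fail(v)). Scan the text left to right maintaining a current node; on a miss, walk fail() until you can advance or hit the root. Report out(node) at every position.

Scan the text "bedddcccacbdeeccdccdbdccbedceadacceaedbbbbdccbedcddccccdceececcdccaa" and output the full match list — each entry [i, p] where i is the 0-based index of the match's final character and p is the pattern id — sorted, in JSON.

Build:
Trie (insert patterns):
  0='ε' goto a→7 b→1 c→20 d→14 e→4
  1='b' goto b→2 e→5
  2='bb' goto d→3
  3='bbd' goto ·  ←P0
  4='e' goto a→17 c→13  ←P1
  5='be' goto d→6
  6='bed' goto ·  ←P2
  7='a' goto b→8
  8='ab' goto a→9
  9='aba' goto d→10
  10='abad' goto a→11
  11='abada' goto b→12
  12='abadab' goto ·  ←P3
  13='ec' goto ·  ←P4
  14='d' goto c→15
  15='dc' goto c→16
  16='dcc' goto ·  ←P5
  17='ea' goto d→18
  18='ead' goto a→19
  19='eada' goto ·  ←P6
  20='c' goto c→21
  21='cc' goto ·  ←P7

Failure links (BFS by depth):
  fail(1) 'b': from fail(0)=0 chase 'b': 0 ⇒ 0;  out=∅∪out(0)=∅
  fail(4) 'e': from fail(0)=0 chase 'e': 0 ⇒ 0;  out={1}∪out(0)={1}
  fail(7) 'a': from fail(0)=0 chase 'a': 0 ⇒ 0;  out=∅∪out(0)=∅
  fail(14) 'd': from fail(0)=0 chase 'd': 0 ⇒ 0;  out=∅∪out(0)=∅
  fail(20) 'c': from fail(0)=0 chase 'c': 0 ⇒ 0;  out=∅∪out(0)=∅
  fail(2) 'bb': from fail(1)=0 chase 'b': 0 ⇒ 1;  out=∅∪out(1)=∅
  fail(5) 'be': from fail(1)=0 chase 'e': 0 ⇒ 4;  out=∅∪out(4)={1}
  fail(8) 'ab': from fail(7)=0 chase 'b': 0 ⇒ 1;  out=∅∪out(1)=∅
  fail(13) 'ec': from fail(4)=0 chase 'c': 0 ⇒ 20;  out={4}∪out(20)={4}
  fail(15) 'dc': from fail(14)=0 chase 'c': 0 ⇒ 20;  out=∅∪out(20)=∅
  fail(17) 'ea': from fail(4)=0 chase 'a': 0 ⇒ 7;  out=∅∪out(7)=∅
  fail(21) 'cc': from fail(20)=0 chase 'c': 0 ⇒ 20;  out={7}∪out(20)={7}
  fail(3) 'bbd': from fail(2)=1 chase 'd': 1→0 ⇒ 14;  out={0}∪out(14)={0}
  fail(6) 'bed': from fail(5)=4 chase 'd': 4→0 ⇒ 14;  out={2}∪out(14)={2}
  fail(9) 'aba': from fail(8)=1 chase 'a': 1→0 ⇒ 7;  out=∅∪out(7)=∅
  fail(16) 'dcc': from fail(15)=20 chase 'c': 20 ⇒ 21;  out={5}∪out(21)={5,7}
  fail(18) 'ead': from fail(17)=7 chase 'd': 7→0 ⇒ 14;  out=∅∪out(14)=∅
  fail(10) 'abad': from fail(9)=7 chase 'd': 7→0 ⇒ 14;  out=∅∪out(14)=∅
  fail(19) 'eada': from fail(18)=14 chase 'a': 14→0 ⇒ 7;  out={6}∪out(7)={6}
  fail(11) 'abada': from fail(10)=14 chase 'a': 14→0 ⇒ 7;  out=∅∪out(7)=∅
  fail(12) 'abadab': from fail(11)=7 chase 'b': 7 ⇒ 8;  out={3}∪out(8)={3}

Run:
[0] read 'b'  n0⇒n1
[1] read 'e'  n1⇒n5  ** P1@[1:1]
[2] read 'd'  n5⇒n6  ** P2@[0:2]
[3] read 'd'  n6⇒n14 ·f
[4] read 'd'  n14⇒n14 ·f
[5] read 'c'  n14⇒n15
[6] read 'c'  n15⇒n16  ** P5@[4:6],P7@[5:6]
[7] read 'c'  n16⇒n21 ·f  ** P7@[6:7]
[8] read 'a'  n21⇒n7 ·f
[9] read 'c'  n7⇒n20 ·f
[10] read 'b'  n20⇒n1 ·f
[11] read 'd'  n1⇒n14 ·f
[12] read 'e'  n14⇒n4 ·f  ** P1@[12:12]
[13] read 'e'  n4⇒n4 ·f  ** P1@[13:13]
[14] read 'c'  n4⇒n13  ** P4@[13:14]
[15] read 'c'  n13⇒n21 ·f  ** P7@[14:15]
[16] read 'd'  n21⇒n14 ·f
[17] read 'c'  n14⇒n15
[18] read 'c'  n15⇒n16  ** P5@[16:18],P7@[17:18]
[19] read 'd'  n16⇒n14 ·f
[20] read 'b'  n14⇒n1 ·f
[21] read 'd'  n1⇒n14 ·f
[22] read 'c'  n14⇒n15
[23] read 'c'  n15⇒n16  ** P5@[21:23],P7@[22:23]
[24] read 'b'  n16⇒n1 ·f
[25] read 'e'  n1⇒n5  ** P1@[25:25]
[26] read 'd'  n5⇒n6  ** P2@[24:26]
[27] read 'c'  n6⇒n15 ·f
[28] read 'e'  n15⇒n4 ·f  ** P1@[28:28]
[29] read 'a'  n4⇒n17
[30] read 'd'  n17⇒n18
[31] read 'a'  n18⇒n19  ** P6@[28:31]
[32] read 'c'  n19⇒n20 ·f
[33] read 'c'  n20⇒n21  ** P7@[32:33]
[34] read 'e'  n21⇒n4 ·f  ** P1@[34:34]
[35] read 'a'  n4⇒n17
[36] read 'e'  n17⇒n4 ·f  ** P1@[36:36]
[37] read 'd'  n4⇒n14 ·f
[38] read 'b'  n14⇒n1 ·f
[39] read 'b'  n1⇒n2
[40] read 'b'  n2⇒n2 ·f
[41] read 'b'  n2⇒n2 ·f
[42] read 'd'  n2⇒n3  ** P0@[40:42]
[43] read 'c'  n3⇒n15 ·f
[44] read 'c'  n15⇒n16  ** P5@[42:44],P7@[43:44]
[45] read 'b'  n16⇒n1 ·f
[46] read 'e'  n1⇒n5  ** P1@[46:46]
[47] read 'd'  n5⇒n6  ** P2@[45:47]
[48] read 'c'  n6⇒n15 ·f
[49] read 'd'  n15⇒n14 ·f
[50] read 'd'  n14⇒n14 ·f
[51] read 'c'  n14⇒n15
[52] read 'c'  n15⇒n16  ** P5@[50:52],P7@[51:52]
[53] read 'c'  n16⇒n21 ·f  ** P7@[52:53]
[54] read 'c'  n21⇒n21 ·f  ** P7@[53:54]
[55] read 'd'  n21⇒n14 ·f
[56] read 'c'  n14⇒n15
[57] read 'e'  n15⇒n4 ·f  ** P1@[57:57]
[58] read 'e'  n4⇒n4 ·f  ** P1@[58:58]
[59] read 'c'  n4⇒n13  ** P4@[58:59]
[60] read 'e'  n13⇒n4 ·f  ** P1@[60:60]
[61] read 'c'  n4⇒n13  ** P4@[60:61]
[62] read 'c'  n13⇒n21 ·f  ** P7@[61:62]
[63] read 'd'  n21⇒n14 ·f
[64] read 'c'  n14⇒n15
[65] read 'c'  n15⇒n16  ** P5@[63:65],P7@[64:65]
[66] read 'a'  n16⇒n7 ·f
[67] read 'a'  n7⇒n7 ·f

Matches: [[1,1],[2,2],[6,5],[6,7],[7,7],[12,1],[13,1],[14,4],[15,7],[18,5],[18,7],[23,5],[23,7],[25,1],[26,2],[28,1],[31,6],[33,7],[34,1],[36,1],[42,0],[44,5],[44,7],[46,1],[47,2],[52,5],[52,7],[53,7],[54,7],[57,1],[58,1],[59,4],[60,1],[61,4],[62,7],[65,5],[65,7]]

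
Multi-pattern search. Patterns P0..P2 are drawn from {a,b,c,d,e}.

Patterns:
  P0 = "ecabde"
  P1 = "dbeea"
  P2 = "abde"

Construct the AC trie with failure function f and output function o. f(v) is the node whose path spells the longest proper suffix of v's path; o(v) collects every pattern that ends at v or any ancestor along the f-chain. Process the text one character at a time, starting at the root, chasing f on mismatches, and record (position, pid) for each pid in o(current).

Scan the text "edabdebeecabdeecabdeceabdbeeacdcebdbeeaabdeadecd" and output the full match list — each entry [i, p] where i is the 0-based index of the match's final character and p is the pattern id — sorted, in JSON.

Build:
Trie (insert patterns):
  0='ε' goto a→12 d→7 e→1
  1='e' goto c→2
  2='ec' goto a→3
  3='eca' goto b→4
  4='ecab' goto d→5
  5='ecabd' goto e→6
  6='ecabde' goto ·  [P0 ends]
  7='d' goto b→8
  8='db' goto e→9
  9='dbe' goto e→10
  10='dbee' goto a→11
  11='dbeea' goto ·  [P1 ends]
  12='a' goto b→13
  13='ab' goto d→14
  14='abd' goto e→15
  15='abde' goto ·  [P2 ends]

Failure links (BFS by depth):
  fail(1) 'e': from fail(0)=0 chase 'e': 0 ⇒ 0;  out=∅∪out(0)=∅
  fail(7) 'd': from fail(0)=0 chase 'd': 0 ⇒ 0;  out=∅∪out(0)=∅
  fail(12) 'a': from fail(0)=0 chase 'a': 0 ⇒ 0;  out=∅∪out(0)=∅
  fail(2) 'ec': from fail(1)=0 chase 'c': 0 ⇒ 0;  out=∅∪out(0)=∅
  fail(8) 'db': from fail(7)=0 chase 'b': 0 ⇒ 0;  out=∅∪out(0)=∅
  fail(13) 'ab': from fail(12)=0 chase 'b': 0 ⇒ 0;  out=∅∪out(0)=∅
  fail(3) 'eca': from fail(2)=0 chase 'a': 0 ⇒ 12;  out=∅∪out(12)=∅
  fail(9) 'dbe': from fail(8)=0 chase 'e': 0 ⇒ 1;  out=∅∪out(1)=∅
  fail(14) 'abd': from fail(13)=0 chase 'd': 0 ⇒ 7;  out=∅∪out(7)=∅
  fail(4) 'ecab': from fail(3)=12 chase 'b': 12 ⇒ 13;  out=∅∪out(13)=∅
  fail(10) 'dbee': from fail(9)=1 chase 'e': 1→0 ⇒ 1;  out=∅∪out(1)=∅
  fail(15) 'abde': from fail(14)=7 chase 'e': 7→0 ⇒ 1;  out={2}∪out(1)={2}
  fail(5) 'ecabd': from fail(4)=13 chase 'd': 13 ⇒ 14;  out=∅∪out(14)=∅
  fail(11) 'dbeea': from fail(10)=1 chase 'a': 1→0 ⇒ 12;  out={1}∪out(12)={1}
  fail(6) 'ecabde': from fail(5)=14 chase 'e': 14 ⇒ 15;  out={0}∪out(15)={0,2}

Text stream:
[0] read 'e'  n0⇒n1
[1] read 'd'  n1⇒n7 (fail-walked)
[2] read 'a'  n7⇒n12 (fail-walked)
[3] read 'b'  n12⇒n13
[4] read 'd'  n13⇒n14
[5] read 'e'  n14⇒n15  ** P2@[2:5]
[6] read 'b'  n15⇒n0 (fail-walked)
[7] read 'e'  n0⇒n1
[8] read 'e'  n1⇒n1 (fail-walked)
[9] read 'c'  n1⇒n2
[10] read 'a'  n2⇒n3
[11] read 'b'  n3⇒n4
[12] read 'd'  n4⇒n5
[13] read 'e'  n5⇒n6  ** P0@[8:13],P2@[10:13]
[14] read 'e'  n6⇒n1 (fail-walked)
[15] read 'c'  n1⇒n2
[16] read 'a'  n2⇒n3
[17] read 'b'  n3⇒n4
[18] read 'd'  n4⇒n5
[19] read 'e'  n5⇒n6  ** P0@[14:19],P2@[16:19]
[20] read 'c'  n6⇒n2 (fail-walked)
[21] read 'e'  n2⇒n1 (fail-walked)
[22] read 'a'  n1⇒n12 (fail-walked)
[23] read 'b'  n12⇒n13
[24] read 'd'  n13⇒n14
[25] read 'b'  n14⇒n8 (fail-walked)
[26] read 'e'  n8⇒n9
[27] read 'e'  n9⇒n10
[28] read 'a'  n10⇒n11  ** P1@[24:28]
[29] read 'c'  n11⇒n0 (fail-walked)
[30] read 'd'  n0⇒n7
[31] read 'c'  n7⇒n0 (fail-walked)
[32] read 'e'  n0⇒n1
[33] read 'b'  n1⇒n0 (fail-walked)
[34] read 'd'  n0⇒n7
[35] read 'b'  n7⇒n8
[36] read 'e'  n8⇒n9
[37] read 'e'  n9⇒n10
[38] read 'a'  n10⇒n11  ** P1@[34:38]
[39] read 'a'  n11⇒n12 (fail-walked)
[40] read 'b'  n12⇒n13
[41] read 'd'  n13⇒n14
[42] read 'e'  n14⇒n15  ** P2@[39:42]
[43] read 'a'  n15⇒n12 (fail-walked)
[44] read 'd'  n12⇒n7 (fail-walked)
[45] read 'e'  n7⇒n1 (fail-walked)
[46] read 'c'  n1⇒n2
[47] read 'd'  n2⇒n7 (fail-walked)

Matches: [[5,2],[13,0],[13,2],[19,0],[19,2],[28,1],[38,1],[42,2]]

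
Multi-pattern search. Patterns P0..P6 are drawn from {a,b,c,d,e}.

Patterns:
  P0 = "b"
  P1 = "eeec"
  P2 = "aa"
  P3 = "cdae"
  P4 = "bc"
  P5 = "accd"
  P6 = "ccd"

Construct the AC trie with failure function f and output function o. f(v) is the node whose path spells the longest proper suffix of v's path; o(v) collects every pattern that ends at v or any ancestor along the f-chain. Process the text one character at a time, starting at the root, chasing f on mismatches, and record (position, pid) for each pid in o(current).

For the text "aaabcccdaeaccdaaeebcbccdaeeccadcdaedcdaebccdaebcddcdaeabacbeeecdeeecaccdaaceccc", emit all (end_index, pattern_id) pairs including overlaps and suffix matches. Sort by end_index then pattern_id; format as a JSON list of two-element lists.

Construct AC machine:
Trie (insert patterns):
  0='ε' goto a→6 b→1 c→8 e→2
  1='b' goto c→12  ←P0
  2='e' goto e→3
  3='ee' goto e→4
  4='eee' goto c→5
  5='eeec' goto ·  ←P1
  6='a' goto a→7 c→13
  7='aa' goto ·  ←P2
  8='c' goto c→16 d→9
  9='cd' goto a→10
  10='cda' goto e→11
  11='cdae' goto ·  ←P3
  12='bc' goto ·  ←P4
  13='ac' goto c→14
  14='acc' goto d→15
  15='accd' goto ·  ←P5
  16='cc' goto d→17
  17='ccd' goto ·  ←P6

BFS fail/out derivation:
  n1('b'): parent n0 fail=0; on 'b' 0 → fail=0;  out {0}∪∅={0}
  n2('e'): parent n0 fail=0; on 'e' 0 → fail=0;  out ∅∪∅=∅
  n6('a'): parent n0 fail=0; on 'a' 0 → fail=0;  out ∅∪∅=∅
  n8('c'): parent n0 fail=0; on 'c' 0 → fail=0;  out ∅∪∅=∅
  n3('ee'): parent n2 fail=0; on 'e' 0 → fail=2;  out ∅∪∅=∅
  n7('aa'): parent n6 fail=0; on 'a' 0 → fail=6;  out {2}∪∅={2}
  n9('cd'): parent n8 fail=0; on 'd' 0 → fail=0;  out ∅∪∅=∅
  n12('bc'): parent n1 fail=0; on 'c' 0 → fail=8;  out {4}∪∅={4}
  n13('ac'): parent n6 fail=0; on 'c' 0 → fail=8;  out ∅∪∅=∅
  n16('cc'): parent n8 fail=0; on 'c' 0 → fail=8;  out ∅∪∅=∅
  n4('eee'): parent n3 fail=2; on 'e' 2 → fail=3;  out ∅∪∅=∅
  n10('cda'): parent n9 fail=0; on 'a' 0 → fail=6;  out ∅∪∅=∅
  n14('acc'): parent n13 fail=8; on 'c' 8 → fail=16;  out ∅∪∅=∅
  n17('ccd'): parent n16 fail=8; on 'd' 8 → fail=9;  out {6}∪∅={6}
  n5('eeec'): parent n4 fail=3; on 'c' 3→2→0 → fail=8;  out {1}∪∅={1}
  n11('cdae'): parent n10 fail=6; on 'e' 6→0 → fail=2;  out {3}∪∅={3}
  n15('accd'): parent n14 fail=16; on 'd' 16 → fail=17;  out {5}∪{6}={5,6}

Scan:
pos 0 'a': at 6
pos 1 'a': at 7  emit P2@[0:1]
pos 2 'a': at 7 (fail-walked)  emit P2@[1:2]
pos 3 'b': at 1 (fail-walked)  emit P0@[3:3]
pos 4 'c': at 12  emit P4@[3:4]
pos 5 'c': at 16 (fail-walked)
pos 6 'c': at 16 (fail-walked)
pos 7 'd': at 17  emit P6@[5:7]
pos 8 'a': at 10 (fail-walked)
pos 9 'e': at 11  emit P3@[6:9]
pos 10 'a': at 6 (fail-walked)
pos 11 'c': at 13
pos 12 'c': at 14
pos 13 'd': at 15  emit P5@[10:13],P6@[11:13]
pos 14 'a': at 10 (fail-walked)
pos 15 'a': at 7 (fail-walked)  emit P2@[14:15]
pos 16 'e': at 2 (fail-walked)
pos 17 'e': at 3
pos 18 'b': at 1 (fail-walked)  emit P0@[18:18]
pos 19 'c': at 12  emit P4@[18:19]
pos 20 'b': at 1 (fail-walked)  emit P0@[20:20]
pos 21 'c': at 12  emit P4@[20:21]
pos 22 'c': at 16 (fail-walked)
pos 23 'd': at 17  emit P6@[21:23]
pos 24 'a': at 10 (fail-walked)
pos 25 'e': at 11  emit P3@[22:25]
pos 26 'e': at 3 (fail-walked)
pos 27 'c': at 8 (fail-walked)
pos 28 'c': at 16
pos 29 'a': at 6 (fail-walked)
pos 30 'd': at 0 (fail-walked)
pos 31 'c': at 8
pos 32 'd': at 9
pos 33 'a': at 10
pos 34 'e': at 11  emit P3@[31:34]
pos 35 'd': at 0 (fail-walked)
pos 36 'c': at 8
pos 37 'd': at 9
pos 38 'a': at 10
pos 39 'e': at 11  emit P3@[36:39]
pos 40 'b': at 1 (fail-walked)  emit P0@[40:40]
pos 41 'c': at 12  emit P4@[40:41]
pos 42 'c': at 16 (fail-walked)
pos 43 'd': at 17  emit P6@[41:43]
pos 44 'a': at 10 (fail-walked)
pos 45 'e': at 11  emit P3@[42:45]
pos 46 'b': at 1 (fail-walked)  emit P0@[46:46]
pos 47 'c': at 12  emit P4@[46:47]
pos 48 'd': at 9 (fail-walked)
pos 49 'd': at 0 (fail-walked)
pos 50 'c': at 8
pos 51 'd': at 9
pos 52 'a': at 10
pos 53 'e': at 11  emit P3@[50:53]
pos 54 'a': at 6 (fail-walked)
pos 55 'b': at 1 (fail-walked)  emit P0@[55:55]
pos 56 'a': at 6 (fail-walked)
pos 57 'c': at 13
pos 58 'b': at 1 (fail-walked)  emit P0@[58:58]
pos 59 'e': at 2 (fail-walked)
pos 60 'e': at 3
pos 61 'e': at 4
pos 62 'c': at 5  emit P1@[59:62]
pos 63 'd': at 9 (fail-walked)
pos 64 'e': at 2 (fail-walked)
pos 65 'e': at 3
pos 66 'e': at 4
pos 67 'c': at 5  emit P1@[64:67]
pos 68 'a': at 6 (fail-walked)
pos 69 'c': at 13
pos 70 'c': at 14
pos 71 'd': at 15  emit P5@[68:71],P6@[69:71]
pos 72 'a': at 10 (fail-walked)
pos 73 'a': at 7 (fail-walked)  emit P2@[72:73]
pos 74 'c': at 13 (fail-walked)
pos 75 'e': at 2 (fail-walked)
pos 76 'c': at 8 (fail-walked)
pos 77 'c': at 16
pos 78 'c': at 16 (fail-walked)

Matches: [[1,2],[2,2],[3,0],[4,4],[7,6],[9,3],[13,5],[13,6],[15,2],[18,0],[19,4],[20,0],[21,4],[23,6],[25,3],[34,3],[39,3],[40,0],[41,4],[43,6],[45,3],[46,0],[47,4],[53,3],[55,0],[58,0],[62,1],[67,1],[71,5],[71,6],[73,2]]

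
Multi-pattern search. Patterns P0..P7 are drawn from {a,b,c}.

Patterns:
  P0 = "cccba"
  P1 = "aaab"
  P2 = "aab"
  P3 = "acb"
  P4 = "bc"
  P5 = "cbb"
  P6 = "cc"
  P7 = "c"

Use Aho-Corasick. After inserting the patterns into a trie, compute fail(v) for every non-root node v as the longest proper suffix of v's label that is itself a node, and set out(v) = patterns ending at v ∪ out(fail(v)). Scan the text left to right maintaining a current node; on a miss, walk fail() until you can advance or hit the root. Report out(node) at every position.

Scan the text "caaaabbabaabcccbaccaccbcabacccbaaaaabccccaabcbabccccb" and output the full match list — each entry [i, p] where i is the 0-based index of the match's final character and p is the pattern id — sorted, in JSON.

Build:
Trie nodes:
  n0 'ε': a→6 b→13 c→1
  n1 'c': b→15 c→2  ←P7
  n2 'cc': c→3  ←P6
  n3 'ccc': b→4
  n4 'cccb': a→5
  n5 'cccba': ·  ←P0
  n6 'a': a→7 c→11
  n7 'aa': a→8 b→10
  n8 'aaa': b→9
  n9 'aaab': ·  ←P1
  n10 'aab': ·  ←P2
  n11 'ac': b→12
  n12 'acb': ·  ←P3
  n13 'b': c→14
  n14 'bc': ·  ←P4
  n15 'cb': b→16
  n16 'cbb': ·  ←P5

Failure links (BFS by depth):
  n1('c'): parent n0 fail=0; on 'c' 0 → fail=0;  out {7}∪∅={7}
  n6('a'): parent n0 fail=0; on 'a' 0 → fail=0;  out ∅∪∅=∅
  n13('b'): parent n0 fail=0; on 'b' 0 → fail=0;  out ∅∪∅=∅
  n2('cc'): parent n1 fail=0; on 'c' 0 → fail=1;  out {6}∪{7}={6,7}
  n7('aa'): parent n6 fail=0; on 'a' 0 → fail=6;  out ∅∪∅=∅
  n11('ac'): parent n6 fail=0; on 'c' 0 → fail=1;  out ∅∪{7}={7}
  n14('bc'): parent n13 fail=0; on 'c' 0 → fail=1;  out {4}∪{7}={4,7}
  n15('cb'): parent n1 fail=0; on 'b' 0 → fail=13;  out ∅∪∅=∅
  n3('ccc'): parent n2 fail=1; on 'c' 1 → fail=2;  out ∅∪{6,7}={6,7}
  n8('aaa'): parent n7 fail=6; on 'a' 6 → fail=7;  out ∅∪∅=∅
  n10('aab'): parent n7 fail=6; on 'b' 6→0 → fail=13;  out {2}∪∅={2}
  n12('acb'): parent n11 fail=1; on 'b' 1 → fail=15;  out {3}∪∅={3}
  n16('cbb'): parent n15 fail=13; on 'b' 13→0 → fail=13;  out {5}∪∅={5}
  n4('cccb'): parent n3 fail=2; on 'b' 2→1 → fail=15;  out ∅∪∅=∅
  n9('aaab'): parent n8 fail=7; on 'b' 7 → fail=10;  out {1}∪{2}={1,2}
  n5('cccba'): parent n4 fail=15; on 'a' 15→13→0 → fail=6;  out {0}∪∅={0}

Text stream:
pos 0 'c': at 1  ** P7@[0:0]
pos 1 'a': at 6 ·f
pos 2 'a': at 7
pos 3 'a': at 8
pos 4 'a': at 8 ·f
pos 5 'b': at 9  ** P1@[2:5],P2@[3:5]
pos 6 'b': at 13 ·f
pos 7 'a': at 6 ·f
pos 8 'b': at 13 ·f
pos 9 'a': at 6 ·f
pos 10 'a': at 7
pos 11 'b': at 10  ** P2@[9:11]
pos 12 'c': at 14 ·f  ** P4@[11:12],P7@[12:12]
pos 13 'c': at 2 ·f  ** P6@[12:13],P7@[13:13]
pos 14 'c': at 3  ** P6@[13:14],P7@[14:14]
pos 15 'b': at 4
pos 16 'a': at 5  ** P0@[12:16]
pos 17 'c': at 11 ·f  ** P7@[17:17]
pos 18 'c': at 2 ·f  ** P6@[17:18],P7@[18:18]
pos 19 'a': at 6 ·f
pos 20 'c': at 11  ** P7@[20:20]
pos 21 'c': at 2 ·f  ** P6@[20:21],P7@[21:21]
pos 22 'b': at 15 ·f
pos 23 'c': at 14 ·f  ** P4@[22:23],P7@[23:23]
pos 24 'a': at 6 ·f
pos 25 'b': at 13 ·f
pos 26 'a': at 6 ·f
pos 27 'c': at 11  ** P7@[27:27]
pos 28 'c': at 2 ·f  ** P6@[27:28],P7@[28:28]
pos 29 'c': at 3  ** P6@[28:29],P7@[29:29]
pos 30 'b': at 4
pos 31 'a': at 5  ** P0@[27:31]
pos 32 'a': at 7 ·f
pos 33 'a': at 8
pos 34 'a': at 8 ·f
pos 35 'a': at 8 ·f
pos 36 'b': at 9  ** P1@[33:36],P2@[34:36]
pos 37 'c': at 14 ·f  ** P4@[36:37],P7@[37:37]
pos 38 'c': at 2 ·f  ** P6@[37:38],P7@[38:38]
pos 39 'c': at 3  ** P6@[38:39],P7@[39:39]
pos 40 'c': at 3 ·f  ** P6@[39:40],P7@[40:40]
pos 41 'a': at 6 ·f
pos 42 'a': at 7
pos 43 'b': at 10  ** P2@[41:43]
pos 44 'c': at 14 ·f  ** P4@[43:44],P7@[44:44]
pos 45 'b': at 15 ·f
pos 46 'a': at 6 ·f
pos 47 'b': at 13 ·f
pos 48 'c': at 14  ** P4@[47:48],P7@[48:48]
pos 49 'c': at 2 ·f  ** P6@[48:49],P7@[49:49]
pos 50 'c': at 3  ** P6@[49:50],P7@[50:50]
pos 51 'c': at 3 ·f  ** P6@[50:51],P7@[51:51]
pos 52 'b': at 4

Matches: [[0,7],[5,1],[5,2],[11,2],[12,4],[12,7],[13,6],[13,7],[14,6],[14,7],[16,0],[17,7],[18,6],[18,7],[20,7],[21,6],[21,7],[23,4],[23,7],[27,7],[28,6],[28,7],[29,6],[29,7],[31,0],[36,1],[36,2],[37,4],[37,7],[38,6],[38,7],[39,6],[39,7],[40,6],[40,7],[43,2],[44,4],[44,7],[48,4],[48,7],[49,6],[49,7],[50,6],[50,7],[51,6],[51,7]]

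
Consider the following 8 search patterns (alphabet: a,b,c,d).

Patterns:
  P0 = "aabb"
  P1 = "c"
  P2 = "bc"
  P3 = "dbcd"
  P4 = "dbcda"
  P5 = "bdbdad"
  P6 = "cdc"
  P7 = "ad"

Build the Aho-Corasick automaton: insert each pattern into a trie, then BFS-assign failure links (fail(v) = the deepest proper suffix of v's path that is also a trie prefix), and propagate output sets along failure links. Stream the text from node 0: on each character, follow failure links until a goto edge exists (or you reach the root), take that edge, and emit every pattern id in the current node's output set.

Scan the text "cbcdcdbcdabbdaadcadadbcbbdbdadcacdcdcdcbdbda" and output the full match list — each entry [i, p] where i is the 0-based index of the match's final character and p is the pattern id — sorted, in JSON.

Build:
Trie nodes:
  0='ε' goto a→1 b→6 c→5 d→8
  1='a' goto a→2 d→20
  2='aa' goto b→3
  3='aab' goto b→4
  4='aabb' goto ·  ←P0
  5='c' goto d→18  ←P1
  6='b' goto c→7 d→13
  7='bc' goto ·  ←P2
  8='d' goto b→9
  9='db' goto c→10
  10='dbc' goto d→11
  11='dbcd' goto a→12  ←P3
  12='dbcda' goto ·  ←P4
  13='bd' goto b→14
  14='bdb' goto d→15
  15='bdbd' goto a→16
  16='bdbda' goto d→17
  17='bdbdad' goto ·  ←P5
  18='cd' goto c→19
  19='cdc' goto ·  ←P6
  20='ad' goto ·  ←P7

Failure links (BFS by depth):
  n1('a'): parent n0 fail=0; on 'a' 0 → fail=0;  out ∅∪∅=∅
  n5('c'): parent n0 fail=0; on 'c' 0 → fail=0;  out {1}∪∅={1}
  n6('b'): parent n0 fail=0; on 'b' 0 → fail=0;  out ∅∪∅=∅
  n8('d'): parent n0 fail=0; on 'd' 0 → fail=0;  out ∅∪∅=∅
  n2('aa'): parent n1 fail=0; on 'a' 0 → fail=1;  out ∅∪∅=∅
  n7('bc'): parent n6 fail=0; on 'c' 0 → fail=5;  out {2}∪{1}={1,2}
  n9('db'): parent n8 fail=0; on 'b' 0 → fail=6;  out ∅∪∅=∅
  n13('bd'): parent n6 fail=0; on 'd' 0 → fail=8;  out ∅∪∅=∅
  n18('cd'): parent n5 fail=0; on 'd' 0 → fail=8;  out ∅∪∅=∅
  n20('ad'): parent n1 fail=0; on 'd' 0 → fail=8;  out {7}∪∅={7}
  n3('aab'): parent n2 fail=1; on 'b' 1→0 → fail=6;  out ∅∪∅=∅
  n10('dbc'): parent n9 fail=6; on 'c' 6 → fail=7;  out ∅∪{1,2}={1,2}
  n14('bdb'): parent n13 fail=8; on 'b' 8 → fail=9;  out ∅∪∅=∅
  n19('cdc'): parent n18 fail=8; on 'c' 8→0 → fail=5;  out {6}∪{1}={1,6}
  n4('aabb'): parent n3 fail=6; on 'b' 6→0 → fail=6;  out {0}∪∅={0}
  n11('dbcd'): parent n10 fail=7; on 'd' 7→5 → fail=18;  out {3}∪∅={3}
  n15('bdbd'): parent n14 fail=9; on 'd' 9→6 → fail=13;  out ∅∪∅=∅
  n12('dbcda'): parent n11 fail=18; on 'a' 18→8→0 → fail=1;  out {4}∪∅={4}
  n16('bdbda'): parent n15 fail=13; on 'a' 13→8→0 → fail=1;  out ∅∪∅=∅
  n17('bdbdad'): parent n16 fail=1; on 'd' 1 → fail=20;  out {5}∪{7}={5,7}

Run:
pos 0 'c': at 5  emit P1@[0:0]
pos 1 'b': at 6 (fail-walked)
pos 2 'c': at 7  emit P1@[2:2],P2@[1:2]
pos 3 'd': at 18 (fail-walked)
pos 4 'c': at 19  emit P1@[4:4],P6@[2:4]
pos 5 'd': at 18 (fail-walked)
pos 6 'b': at 9 (fail-walked)
pos 7 'c': at 10  emit P1@[7:7],P2@[6:7]
pos 8 'd': at 11  emit P3@[5:8]
pos 9 'a': at 12  emit P4@[5:9]
pos 10 'b': at 6 (fail-walked)
pos 11 'b': at 6 (fail-walked)
pos 12 'd': at 13
pos 13 'a': at 1 (fail-walked)
pos 14 'a': at 2
pos 15 'd': at 20 (fail-walked)  emit P7@[14:15]
pos 16 'c': at 5 (fail-walked)  emit P1@[16:16]
pos 17 'a': at 1 (fail-walked)
pos 18 'd': at 20  emit P7@[17:18]
pos 19 'a': at 1 (fail-walked)
pos 20 'd': at 20  emit P7@[19:20]
pos 21 'b': at 9 (fail-walked)
pos 22 'c': at 10  emit P1@[22:22],P2@[21:22]
pos 23 'b': at 6 (fail-walked)
pos 24 'b': at 6 (fail-walked)
pos 25 'd': at 13
pos 26 'b': at 14
pos 27 'd': at 15
pos 28 'a': at 16
pos 29 'd': at 17  emit P5@[24:29],P7@[28:29]
pos 30 'c': at 5 (fail-walked)  emit P1@[30:30]
pos 31 'a': at 1 (fail-walked)
pos 32 'c': at 5 (fail-walked)  emit P1@[32:32]
pos 33 'd': at 18
pos 34 'c': at 19  emit P1@[34:34],P6@[32:34]
pos 35 'd': at 18 (fail-walked)
pos 36 'c': at 19  emit P1@[36:36],P6@[34:36]
pos 37 'd': at 18 (fail-walked)
pos 38 'c': at 19  emit P1@[38:38],P6@[36:38]
pos 39 'b': at 6 (fail-walked)
pos 40 'd': at 13
pos 41 'b': at 14
pos 42 'd': at 15
pos 43 'a': at 16

Matches: [[0,1],[2,1],[2,2],[4,1],[4,6],[7,1],[7,2],[8,3],[9,4],[15,7],[16,1],[18,7],[20,7],[22,1],[22,2],[29,5],[29,7],[30,1],[32,1],[34,1],[34,6],[36,1],[36,6],[38,1],[38,6]]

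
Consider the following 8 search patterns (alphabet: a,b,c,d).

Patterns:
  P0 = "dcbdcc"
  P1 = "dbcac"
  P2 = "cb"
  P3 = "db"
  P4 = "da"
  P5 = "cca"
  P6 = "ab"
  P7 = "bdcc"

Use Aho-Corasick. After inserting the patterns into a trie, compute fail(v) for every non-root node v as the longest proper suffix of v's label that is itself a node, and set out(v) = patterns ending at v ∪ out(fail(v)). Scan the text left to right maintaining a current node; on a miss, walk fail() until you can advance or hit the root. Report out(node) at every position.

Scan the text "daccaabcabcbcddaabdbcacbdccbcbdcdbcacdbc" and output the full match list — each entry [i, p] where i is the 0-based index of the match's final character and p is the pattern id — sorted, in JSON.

Build:
Trie (insert patterns):
  0='ε' goto a→16 b→18 c→11 d→1
  1='d' goto a→13 b→7 c→2
  2='dc' goto b→3
  3='dcb' goto d→4
  4='dcbd' goto c→5
  5='dcbdc' goto c→6
  6='dcbdcc' goto ·  ←P0
  7='db' goto c→8  ←P3
  8='dbc' goto a→9
  9='dbca' goto c→10
  10='dbcac' goto ·  ←P1
  11='c' goto b→12 c→14
  12='cb' goto ·  ←P2
  13='da' goto ·  ←P4
  14='cc' goto a→15
  15='cca' goto ·  ←P5
  16='a' goto b→17
  17='ab' goto ·  ←P6
  18='b' goto d→19
  19='bd' goto c→20
  20='bdc' goto c→21
  21='bdcc' goto ·  ←P7

BFS fail/out derivation:
  fail(1) 'd': from fail(0)=0 chase 'd': 0 ⇒ 0;  out=∅∪out(0)=∅
  fail(11) 'c': from fail(0)=0 chase 'c': 0 ⇒ 0;  out=∅∪out(0)=∅
  fail(16) 'a': from fail(0)=0 chase 'a': 0 ⇒ 0;  out=∅∪out(0)=∅
  fail(18) 'b': from fail(0)=0 chase 'b': 0 ⇒ 0;  out=∅∪out(0)=∅
  fail(2) 'dc': from fail(1)=0 chase 'c': 0 ⇒ 11;  out=∅∪out(11)=∅
  fail(7) 'db': from fail(1)=0 chase 'b': 0 ⇒ 18;  out={3}∪out(18)={3}
  fail(12) 'cb': from fail(11)=0 chase 'b': 0 ⇒ 18;  out={2}∪out(18)={2}
  fail(13) 'da': from fail(1)=0 chase 'a': 0 ⇒ 16;  out={4}∪out(16)={4}
  fail(14) 'cc': from fail(11)=0 chase 'c': 0 ⇒ 11;  out=∅∪out(11)=∅
  fail(17) 'ab': from fail(16)=0 chase 'b': 0 ⇒ 18;  out={6}∪out(18)={6}
  fail(19) 'bd': from fail(18)=0 chase 'd': 0 ⇒ 1;  out=∅∪out(1)=∅
  fail(3) 'dcb': from fail(2)=11 chase 'b': 11 ⇒ 12;  out=∅∪out(12)={2}
  fail(8) 'dbc': from fail(7)=18 chase 'c': 18→0 ⇒ 11;  out=∅∪out(11)=∅
  fail(15) 'cca': from fail(14)=11 chase 'a': 11→0 ⇒ 16;  out={5}∪out(16)={5}
  fail(20) 'bdc': from fail(19)=1 chase 'c': 1 ⇒ 2;  out=∅∪out(2)=∅
  fail(4) 'dcbd': from fail(3)=12 chase 'd': 12→18 ⇒ 19;  out=∅∪out(19)=∅
  fail(9) 'dbca': from fail(8)=11 chase 'a': 11→0 ⇒ 16;  out=∅∪out(16)=∅
  fail(21) 'bdcc': from fail(20)=2 chase 'c': 2→11 ⇒ 14;  out={7}∪out(14)={7}
  fail(5) 'dcbdc': from fail(4)=19 chase 'c': 19 ⇒ 20;  out=∅∪out(20)=∅
  fail(10) 'dbcac': from fail(9)=16 chase 'c': 16→0 ⇒ 11;  out={1}∪out(11)={1}
  fail(6) 'dcbdcc': from fail(5)=20 chase 'c': 20 ⇒ 21;  out={0}∪out(21)={0,7}

Run:
[0] read 'd'  n0⇒n1
[1] read 'a'  n1⇒n13  emit P4@[0:1]
[2] read 'c'  n13⇒n11 (fail-walked)
[3] read 'c'  n11⇒n14
[4] read 'a'  n14⇒n15  emit P5@[2:4]
[5] read 'a'  n15⇒n16 (fail-walked)
[6] read 'b'  n16⇒n17  emit P6@[5:6]
[7] read 'c'  n17⇒n11 (fail-walked)
[8] read 'a'  n11⇒n16 (fail-walked)
[9] read 'b'  n16⇒n17  emit P6@[8:9]
[10] read 'c'  n17⇒n11 (fail-walked)
[11] read 'b'  n11⇒n12  emit P2@[10:11]
[12] read 'c'  n12⇒n11 (fail-walked)
[13] read 'd'  n11⇒n1 (fail-walked)
[14] read 'd'  n1⇒n1 (fail-walked)
[15] read 'a'  n1⇒n13  emit P4@[14:15]
[16] read 'a'  n13⇒n16 (fail-walked)
[17] read 'b'  n16⇒n17  emit P6@[16:17]
[18] read 'd'  n17⇒n19 (fail-walked)
[19] read 'b'  n19⇒n7 (fail-walked)  emit P3@[18:19]
[20] read 'c'  n7⇒n8
[21] read 'a'  n8⇒n9
[22] read 'c'  n9⇒n10  emit P1@[18:22]
[23] read 'b'  n10⇒n12 (fail-walked)  emit P2@[22:23]
[24] read 'd'  n12⇒n19 (fail-walked)
[25] read 'c'  n19⇒n20
[26] read 'c'  n20⇒n21  emit P7@[23:26]
[27] read 'b'  n21⇒n12 (fail-walked)  emit P2@[26:27]
[28] read 'c'  n12⇒n11 (fail-walked)
[29] read 'b'  n11⇒n12  emit P2@[28:29]
[30] read 'd'  n12⇒n19 (fail-walked)
[31] read 'c'  n19⇒n20
[32] read 'd'  n20⇒n1 (fail-walked)
[33] read 'b'  n1⇒n7  emit P3@[32:33]
[34] read 'c'  n7⇒n8
[35] read 'a'  n8⇒n9
[36] read 'c'  n9⇒n10  emit P1@[32:36]
[37] read 'd'  n10⇒n1 (fail-walked)
[38] read 'b'  n1⇒n7  emit P3@[37:38]
[39] read 'c'  n7⇒n8

Matches: [[1,4],[4,5],[6,6],[9,6],[11,2],[15,4],[17,6],[19,3],[22,1],[23,2],[26,7],[27,2],[29,2],[33,3],[36,1],[38,3]]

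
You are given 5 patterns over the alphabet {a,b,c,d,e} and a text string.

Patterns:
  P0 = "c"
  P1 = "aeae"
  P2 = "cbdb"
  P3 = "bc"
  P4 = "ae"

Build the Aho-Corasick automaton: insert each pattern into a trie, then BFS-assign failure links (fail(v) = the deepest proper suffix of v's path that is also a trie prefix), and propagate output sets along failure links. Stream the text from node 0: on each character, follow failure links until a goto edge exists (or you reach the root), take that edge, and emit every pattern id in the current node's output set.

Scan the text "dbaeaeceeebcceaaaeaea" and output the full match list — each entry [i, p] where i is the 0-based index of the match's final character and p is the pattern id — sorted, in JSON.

Build automaton:
Trie (insert patterns):
  0='ε' goto a→2 b→9 c→1
  1='c' goto b→6  ←P0
  2='a' goto e→3
  3='ae' goto a→4  ←P4
  4='aea' goto e→5
  5='aeae' goto ·  ←P1
  6='cb' goto d→7
  7='cbd' goto b→8
  8='cbdb' goto ·  ←P2
  9='b' goto c→10
  10='bc' goto ·  ←P3

BFS fail/out derivation:
  fail(1) 'c': from fail(0)=0 chase 'c': 0 ⇒ 0;  out={0}∪out(0)={0}
  fail(2) 'a': from fail(0)=0 chase 'a': 0 ⇒ 0;  out=∅∪out(0)=∅
  fail(9) 'b': from fail(0)=0 chase 'b': 0 ⇒ 0;  out=∅∪out(0)=∅
  fail(3) 'ae': from fail(2)=0 chase 'e': 0 ⇒ 0;  out={4}∪out(0)={4}
  fail(6) 'cb': from fail(1)=0 chase 'b': 0 ⇒ 9;  out=∅∪out(9)=∅
  fail(10) 'bc': from fail(9)=0 chase 'c': 0 ⇒ 1;  out={3}∪out(1)={0,3}
  fail(4) 'aea': from fail(3)=0 chase 'a': 0 ⇒ 2;  out=∅∪out(2)=∅
  fail(7) 'cbd': from fail(6)=9 chase 'd': 9→0 ⇒ 0;  out=∅∪out(0)=∅
  fail(5) 'aeae': from fail(4)=2 chase 'e': 2 ⇒ 3;  out={1}∪out(3)={1,4}
  fail(8) 'cbdb': from fail(7)=0 chase 'b': 0 ⇒ 9;  out={2}∪out(9)={2}

Scan:
[0] read 'd'  n0⇒n0
[1] read 'b'  n0⇒n9
[2] read 'a'  n9⇒n2 (via fail)
[3] read 'e'  n2⇒n3  emit P4@[2:3]
[4] read 'a'  n3⇒n4
[5] read 'e'  n4⇒n5  emit P1@[2:5],P4@[4:5]
[6] read 'c'  n5⇒n1 (via fail)  emit P0@[6:6]
[7] read 'e'  n1⇒n0 (via fail)
[8] read 'e'  n0⇒n0
[9] read 'e'  n0⇒n0
[10] read 'b'  n0⇒n9
[11] read 'c'  n9⇒n10  emit P0@[11:11],P3@[10:11]
[12] read 'c'  n10⇒n1 (via fail)  emit P0@[12:12]
[13] read 'e'  n1⇒n0 (via fail)
[14] read 'a'  n0⇒n2
[15] read 'a'  n2⇒n2 (via fail)
[16] read 'a'  n2⇒n2 (via fail)
[17] read 'e'  n2⇒n3  emit P4@[16:17]
[18] read 'a'  n3⇒n4
[19] read 'e'  n4⇒n5  emit P1@[16:19],P4@[18:19]
[20] read 'a'  n5⇒n4 (via fail)

Matches: [[3,4],[5,1],[5,4],[6,0],[11,0],[11,3],[12,0],[17,4],[19,1],[19,4]]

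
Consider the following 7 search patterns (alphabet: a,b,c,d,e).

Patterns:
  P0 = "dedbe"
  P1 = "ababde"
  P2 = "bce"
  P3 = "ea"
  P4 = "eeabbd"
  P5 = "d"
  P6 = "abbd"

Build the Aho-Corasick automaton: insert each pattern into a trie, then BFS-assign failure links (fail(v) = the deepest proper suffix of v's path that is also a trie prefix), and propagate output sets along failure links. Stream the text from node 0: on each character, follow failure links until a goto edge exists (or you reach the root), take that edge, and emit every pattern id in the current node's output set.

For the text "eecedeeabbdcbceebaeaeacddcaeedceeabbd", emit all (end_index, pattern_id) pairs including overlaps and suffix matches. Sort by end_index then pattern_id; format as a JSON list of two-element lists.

Construct AC machine:
Trie nodes:
  0='ε' goto a→6 b→12 d→1 e→15
  1='d' goto e→2  ←P5
  2='de' goto d→3
  3='ded' goto b→4
  4='dedb' goto e→5
  5='dedbe' goto ·  ←P0
  6='a' goto b→7
  7='ab' goto a→8 b→22
  8='aba' goto b→9
  9='abab' goto d→10
  10='ababd' goto e→11
  11='ababde' goto ·  ←P1
  12='b' goto c→13
  13='bc' goto e→14
  14='bce' goto ·  ←P2
  15='e' goto a→16 e→17
  16='ea' goto ·  ←P3
  17='ee' goto a→18
  18='eea' goto b→19
  19='eeab' goto b→20
  20='eeabb' goto d→21
  21='eeabbd' goto ·  ←P4
  22='abb' goto d→23
  23='abbd' goto ·  ←P6

BFS fail/out derivation:
  fail(1) 'd': from fail(0)=0 chase 'd': 0 ⇒ 0;  out={5}∪out(0)={5}
  fail(6) 'a': from fail(0)=0 chase 'a': 0 ⇒ 0;  out=∅∪out(0)=∅
  fail(12) 'b': from fail(0)=0 chase 'b': 0 ⇒ 0;  out=∅∪out(0)=∅
  fail(15) 'e': from fail(0)=0 chase 'e': 0 ⇒ 0;  out=∅∪out(0)=∅
  fail(2) 'de': from fail(1)=0 chase 'e': 0 ⇒ 15;  out=∅∪out(15)=∅
  fail(7) 'ab': from fail(6)=0 chase 'b': 0 ⇒ 12;  out=∅∪out(12)=∅
  fail(13) 'bc': from fail(12)=0 chase 'c': 0 ⇒ 0;  out=∅∪out(0)=∅
  fail(16) 'ea': from fail(15)=0 chase 'a': 0 ⇒ 6;  out={3}∪out(6)={3}
  fail(17) 'ee': from fail(15)=0 chase 'e': 0 ⇒ 15;  out=∅∪out(15)=∅
  fail(3) 'ded': from fail(2)=15 chase 'd': 15→0 ⇒ 1;  out=∅∪out(1)={5}
  fail(8) 'aba': from fail(7)=12 chase 'a': 12→0 ⇒ 6;  out=∅∪out(6)=∅
  fail(14) 'bce': from fail(13)=0 chase 'e': 0 ⇒ 15;  out={2}∪out(15)={2}
  fail(18) 'eea': from fail(17)=15 chase 'a': 15 ⇒ 16;  out=∅∪out(16)={3}
  fail(22) 'abb': from fail(7)=12 chase 'b': 12→0 ⇒ 12;  out=∅∪out(12)=∅
  fail(4) 'dedb': from fail(3)=1 chase 'b': 1→0 ⇒ 12;  out=∅∪out(12)=∅
  fail(9) 'abab': from fail(8)=6 chase 'b': 6 ⇒ 7;  out=∅∪out(7)=∅
  fail(19) 'eeab': from fail(18)=16 chase 'b': 16→6 ⇒ 7;  out=∅∪out(7)=∅
  fail(23) 'abbd': from fail(22)=12 chase 'd': 12→0 ⇒ 1;  out={6}∪out(1)={5,6}
  fail(5) 'dedbe': from fail(4)=12 chase 'e': 12→0 ⇒ 15;  out={0}∪out(15)={0}
  fail(10) 'ababd': from fail(9)=7 chase 'd': 7→12→0 ⇒ 1;  out=∅∪out(1)={5}
  fail(20) 'eeabb': from fail(19)=7 chase 'b': 7 ⇒ 22;  out=∅∪out(22)=∅
  fail(11) 'ababde': from fail(10)=1 chase 'e': 1 ⇒ 2;  out={1}∪out(2)={1}
  fail(21) 'eeabbd': from fail(20)=22 chase 'd': 22 ⇒ 23;  out={4}∪out(23)={4,5,6}

Text stream:
i=0 'e': node 0→15
i=1 'e': node 15→17
i=2 'c': node 17→0 (fail-walked)
i=3 'e': node 0→15
i=4 'd': node 15→1 (fail-walked)  ** P5@[4:4]
i=5 'e': node 1→2
i=6 'e': node 2→17 (fail-walked)
i=7 'a': node 17→18  ** P3@[6:7]
i=8 'b': node 18→19
i=9 'b': node 19→20
i=10 'd': node 20→21  ** P4@[5:10],P5@[10:10],P6@[7:10]
i=11 'c': node 21→0 (fail-walked)
i=12 'b': node 0→12
i=13 'c': node 12→13
i=14 'e': node 13→14  ** P2@[12:14]
i=15 'e': node 14→17 (fail-walked)
i=16 'b': node 17→12 (fail-walked)
i=17 'a': node 12→6 (fail-walked)
i=18 'e': node 6→15 (fail-walked)
i=19 'a': node 15→16  ** P3@[18:19]
i=20 'e': node 16→15 (fail-walked)
i=21 'a': node 15→16  ** P3@[20:21]
i=22 'c': node 16→0 (fail-walked)
i=23 'd': node 0→1  ** P5@[23:23]
i=24 'd': node 1→1 (fail-walked)  ** P5@[24:24]
i=25 'c': node 1→0 (fail-walked)
i=26 'a': node 0→6
i=27 'e': node 6→15 (fail-walked)
i=28 'e': node 15→17
i=29 'd': node 17→1 (fail-walked)  ** P5@[29:29]
i=30 'c': node 1→0 (fail-walked)
i=31 'e': node 0→15
i=32 'e': node 15→17
i=33 'a': node 17→18  ** P3@[32:33]
i=34 'b': node 18→19
i=35 'b': node 19→20
i=36 'd': node 20→21  ** P4@[31:36],P5@[36:36],P6@[33:36]

Matches: [[4,5],[7,3],[10,4],[10,5],[10,6],[14,2],[19,3],[21,3],[23,5],[24,5],[29,5],[33,3],[36,4],[36,5],[36,6]]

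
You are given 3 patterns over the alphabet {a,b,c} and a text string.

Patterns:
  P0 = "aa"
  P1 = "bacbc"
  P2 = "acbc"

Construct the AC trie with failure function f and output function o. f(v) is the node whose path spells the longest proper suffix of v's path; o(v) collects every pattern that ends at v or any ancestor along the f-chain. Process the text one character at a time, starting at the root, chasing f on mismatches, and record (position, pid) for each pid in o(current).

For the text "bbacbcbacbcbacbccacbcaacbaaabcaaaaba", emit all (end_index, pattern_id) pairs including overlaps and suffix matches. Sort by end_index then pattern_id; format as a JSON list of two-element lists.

Construct AC machine:
Trie nodes:
  0='ε' goto a→1 b→3
  1='a' goto a→2 c→8
  2='aa' goto ·  ←P0
  3='b' goto a→4
  4='ba' goto c→5
  5='bac' goto b→6
  6='bacb' goto c→7
  7='bacbc' goto ·  ←P1
  8='ac' goto b→9
  9='acb' goto c→10
  10='acbc' goto ·  ←P2

Failure links (BFS by depth):
  n1('a'): parent n0 fail=0; on 'a' 0 → fail=0;  out ∅∪∅=∅
  n3('b'): parent n0 fail=0; on 'b' 0 → fail=0;  out ∅∪∅=∅
  n2('aa'): parent n1 fail=0; on 'a' 0 → fail=1;  out {0}∪∅={0}
  n4('ba'): parent n3 fail=0; on 'a' 0 → fail=1;  out ∅∪∅=∅
  n8('ac'): parent n1 fail=0; on 'c' 0 → fail=0;  out ∅∪∅=∅
  n5('bac'): parent n4 fail=1; on 'c' 1 → fail=8;  out ∅∪∅=∅
  n9('acb'): parent n8 fail=0; on 'b' 0 → fail=3;  out ∅∪∅=∅
  n6('bacb'): parent n5 fail=8; on 'b' 8 → fail=9;  out ∅∪∅=∅
  n10('acbc'): parent n9 fail=3; on 'c' 3→0 → fail=0;  out {2}∪∅={2}
  n7('bacbc'): parent n6 fail=9; on 'c' 9 → fail=10;  out {1}∪{2}={1,2}

Run:
pos 0 'b': at 3
pos 1 'b': at 3 (via fail)
pos 2 'a': at 4
pos 3 'c': at 5
pos 4 'b': at 6
pos 5 'c': at 7  ** P1@[1:5],P2@[2:5]
pos 6 'b': at 3 (via fail)
pos 7 'a': at 4
pos 8 'c': at 5
pos 9 'b': at 6
pos 10 'c': at 7  ** P1@[6:10],P2@[7:10]
pos 11 'b': at 3 (via fail)
pos 12 'a': at 4
pos 13 'c': at 5
pos 14 'b': at 6
pos 15 'c': at 7  ** P1@[11:15],P2@[12:15]
pos 16 'c': at 0 (via fail)
pos 17 'a': at 1
pos 18 'c': at 8
pos 19 'b': at 9
pos 20 'c': at 10  ** P2@[17:20]
pos 21 'a': at 1 (via fail)
pos 22 'a': at 2  ** P0@[21:22]
pos 23 'c': at 8 (via fail)
pos 24 'b': at 9
pos 25 'a': at 4 (via fail)
pos 26 'a': at 2 (via fail)  ** P0@[25:26]
pos 27 'a': at 2 (via fail)  ** P0@[26:27]
pos 28 'b': at 3 (via fail)
pos 29 'c': at 0 (via fail)
pos 30 'a': at 1
pos 31 'a': at 2  ** P0@[30:31]
pos 32 'a': at 2 (via fail)  ** P0@[31:32]
pos 33 'a': at 2 (via fail)  ** P0@[32:33]
pos 34 'b': at 3 (via fail)
pos 35 'a': at 4

Result: [[5,1],[5,2],[10,1],[10,2],[15,1],[15,2],[20,2],[22,0],[26,0],[27,0],[31,0],[32,0],[33,0]]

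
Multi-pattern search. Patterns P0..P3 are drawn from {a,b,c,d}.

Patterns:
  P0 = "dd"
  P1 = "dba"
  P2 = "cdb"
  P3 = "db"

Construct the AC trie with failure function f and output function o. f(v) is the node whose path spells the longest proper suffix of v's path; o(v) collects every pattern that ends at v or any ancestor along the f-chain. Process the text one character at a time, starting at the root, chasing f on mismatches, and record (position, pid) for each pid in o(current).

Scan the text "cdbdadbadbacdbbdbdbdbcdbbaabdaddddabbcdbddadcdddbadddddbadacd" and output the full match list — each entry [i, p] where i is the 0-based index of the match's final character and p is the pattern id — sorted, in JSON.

Build automaton:
Trie (insert patterns):
  n0 'ε': c→5 d→1
  n1 'd': b→3 d→2
  n2 'dd': ·  ←P0
  n3 'db': a→4  ←P3
  n4 'dba': ·  ←P1
  n5 'c': d→6
  n6 'cd': b→7
  n7 'cdb': ·  ←P2

BFS fail/out derivation:
  fail(1) 'd': from fail(0)=0 chase 'd': 0 ⇒ 0;  out=∅∪out(0)=∅
  fail(5) 'c': from fail(0)=0 chase 'c': 0 ⇒ 0;  out=∅∪out(0)=∅
  fail(2) 'dd': from fail(1)=0 chase 'd': 0 ⇒ 1;  out={0}∪out(1)={0}
  fail(3) 'db': from fail(1)=0 chase 'b': 0 ⇒ 0;  out={3}∪out(0)={3}
  fail(6) 'cd': from fail(5)=0 chase 'd': 0 ⇒ 1;  out=∅∪out(1)=∅
  fail(4) 'dba': from fail(3)=0 chase 'a': 0 ⇒ 0;  out={1}∪out(0)={1}
  fail(7) 'cdb': from fail(6)=1 chase 'b': 1 ⇒ 3;  out={2}∪out(3)={2,3}

Scan:
[0] read 'c'  n0⇒n5
[1] read 'd'  n5⇒n6
[2] read 'b'  n6⇒n7  → match P2@[0:2],P3@[1:2]
[3] read 'd'  n7⇒n1 ·f
[4] read 'a'  n1⇒n0 ·f
[5] read 'd'  n0⇒n1
[6] read 'b'  n1⇒n3  → match P3@[5:6]
[7] read 'a'  n3⇒n4  → match P1@[5:7]
[8] read 'd'  n4⇒n1 ·f
[9] read 'b'  n1⇒n3  → match P3@[8:9]
[10] read 'a'  n3⇒n4  → match P1@[8:10]
[11] read 'c'  n4⇒n5 ·f
[12] read 'd'  n5⇒n6
[13] read 'b'  n6⇒n7  → match P2@[11:13],P3@[12:13]
[14] read 'b'  n7⇒n0 ·f
[15] read 'd'  n0⇒n1
[16] read 'b'  n1⇒n3  → match P3@[15:16]
[17] read 'd'  n3⇒n1 ·f
[18] read 'b'  n1⇒n3  → match P3@[17:18]
[19] read 'd'  n3⇒n1 ·f
[20] read 'b'  n1⇒n3  → match P3@[19:20]
[21] read 'c'  n3⇒n5 ·f
[22] read 'd'  n5⇒n6
[23] read 'b'  n6⇒n7  → match P2@[21:23],P3@[22:23]
[24] read 'b'  n7⇒n0 ·f
[25] read 'a'  n0⇒n0
[26] read 'a'  n0⇒n0
[27] read 'b'  n0⇒n0
[28] read 'd'  n0⇒n1
[29] read 'a'  n1⇒n0 ·f
[30] read 'd'  n0⇒n1
[31] read 'd'  n1⇒n2  → match P0@[30:31]
[32] read 'd'  n2⇒n2 ·f  → match P0@[31:32]
[33] read 'd'  n2⇒n2 ·f  → match P0@[32:33]
[34] read 'a'  n2⇒n0 ·f
[35] read 'b'  n0⇒n0
[36] read 'b'  n0⇒n0
[37] read 'c'  n0⇒n5
[38] read 'd'  n5⇒n6
[39] read 'b'  n6⇒n7  → match P2@[37:39],P3@[38:39]
[40] read 'd'  n7⇒n1 ·f
[41] read 'd'  n1⇒n2  → match P0@[40:41]
[42] read 'a'  n2⇒n0 ·f
[43] read 'd'  n0⇒n1
[44] read 'c'  n1⇒n5 ·f
[45] read 'd'  n5⇒n6
[46] read 'd'  n6⇒n2 ·f  → match P0@[45:46]
[47] read 'd'  n2⇒n2 ·f  → match P0@[46:47]
[48] read 'b'  n2⇒n3 ·f  → match P3@[47:48]
[49] read 'a'  n3⇒n4  → match P1@[47:49]
[50] read 'd'  n4⇒n1 ·f
[51] read 'd'  n1⇒n2  → match P0@[50:51]
[52] read 'd'  n2⇒n2 ·f  → match P0@[51:52]
[53] read 'd'  n2⇒n2 ·f  → match P0@[52:53]
[54] read 'd'  n2⇒n2 ·f  → match P0@[53:54]
[55] read 'b'  n2⇒n3 ·f  → match P3@[54:55]
[56] read 'a'  n3⇒n4  → match P1@[54:56]
[57] read 'd'  n4⇒n1 ·f
[58] read 'a'  n1⇒n0 ·f
[59] read 'c'  n0⇒n5
[60] read 'd'  n5⇒n6

All matches (sorted): [[2,2],[2,3],[6,3],[7,1],[9,3],[10,1],[13,2],[13,3],[16,3],[18,3],[20,3],[23,2],[23,3],[31,0],[32,0],[33,0],[39,2],[39,3],[41,0],[46,0],[47,0],[48,3],[49,1],[51,0],[52,0],[53,0],[54,0],[55,3],[56,1]]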